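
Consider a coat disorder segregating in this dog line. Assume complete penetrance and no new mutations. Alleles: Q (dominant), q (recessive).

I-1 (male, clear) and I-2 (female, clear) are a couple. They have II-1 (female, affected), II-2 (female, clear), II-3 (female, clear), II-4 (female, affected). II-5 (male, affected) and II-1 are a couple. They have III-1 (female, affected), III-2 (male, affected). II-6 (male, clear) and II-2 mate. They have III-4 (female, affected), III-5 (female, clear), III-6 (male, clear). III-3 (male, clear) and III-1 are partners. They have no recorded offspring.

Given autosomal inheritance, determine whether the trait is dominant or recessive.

recessive

I-1 and I-2 are both clear yet have an affected child II-1. Under dominance, an affected child requires at least one affected parent, so the trait cannot be dominant.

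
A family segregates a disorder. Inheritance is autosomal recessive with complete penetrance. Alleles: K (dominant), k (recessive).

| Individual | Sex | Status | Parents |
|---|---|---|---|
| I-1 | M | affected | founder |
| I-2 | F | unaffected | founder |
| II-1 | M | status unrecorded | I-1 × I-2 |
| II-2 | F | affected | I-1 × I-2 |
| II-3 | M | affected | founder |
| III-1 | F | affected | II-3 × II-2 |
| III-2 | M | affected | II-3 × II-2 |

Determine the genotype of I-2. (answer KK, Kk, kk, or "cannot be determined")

Kk

From phenotype alone, I-2 is KK or Kk.
I-2 is unaffected so carries K and passed k to II-2 (kk), so I-2 is Kk.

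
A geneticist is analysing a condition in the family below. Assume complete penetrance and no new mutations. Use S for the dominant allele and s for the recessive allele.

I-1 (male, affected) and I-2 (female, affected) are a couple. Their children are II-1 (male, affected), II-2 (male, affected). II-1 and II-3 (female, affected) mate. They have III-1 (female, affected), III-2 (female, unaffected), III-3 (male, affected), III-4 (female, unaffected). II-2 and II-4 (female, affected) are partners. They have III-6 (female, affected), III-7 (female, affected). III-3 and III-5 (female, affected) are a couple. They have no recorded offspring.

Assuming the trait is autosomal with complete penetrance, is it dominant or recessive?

dominant

II-1 and II-3 are both affected yet have an unaffected child III-2. Under a recessive model two affected parents are homozygous and every child would be affected, so the trait cannot be recessive.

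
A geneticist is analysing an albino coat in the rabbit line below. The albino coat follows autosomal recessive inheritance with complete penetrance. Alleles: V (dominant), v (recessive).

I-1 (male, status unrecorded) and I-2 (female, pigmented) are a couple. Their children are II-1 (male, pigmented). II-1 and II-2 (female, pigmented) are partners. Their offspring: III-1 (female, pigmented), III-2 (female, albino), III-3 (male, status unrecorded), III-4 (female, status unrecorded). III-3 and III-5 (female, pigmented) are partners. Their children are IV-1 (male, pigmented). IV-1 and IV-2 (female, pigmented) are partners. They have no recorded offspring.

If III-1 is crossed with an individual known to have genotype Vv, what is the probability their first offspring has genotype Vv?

1/2

II-1 is pigmented so carries V and passed v to III-2 (vv), so II-1 is Vv.
II-2 is pigmented so carries V and passed v to III-2 (vv), so II-2 is Vv.
III-1 is a pigmented offspring of II-1 (Vv) × II-2 (Vv), whose cross gives 1/4 VV : 1/2 Vv : 1/4 vv; conditioning on being pigmented, III-1 is VV with probability 1/3, Vv with probability 2/3.
Summing over parental genotype combinations, P(offspring has genotype Vv) = 1/3·1/2 + 2/3·1/2 = 1/2.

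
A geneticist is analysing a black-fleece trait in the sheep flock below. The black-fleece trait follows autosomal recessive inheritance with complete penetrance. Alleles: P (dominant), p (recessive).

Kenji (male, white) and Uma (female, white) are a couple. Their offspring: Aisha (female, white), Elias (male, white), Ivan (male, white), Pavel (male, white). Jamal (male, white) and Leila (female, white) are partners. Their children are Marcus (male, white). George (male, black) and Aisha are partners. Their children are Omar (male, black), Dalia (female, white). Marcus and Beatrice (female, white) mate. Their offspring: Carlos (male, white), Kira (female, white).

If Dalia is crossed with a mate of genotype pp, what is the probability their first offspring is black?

1/2

Dalia is white so carries P and received p from George (pp), so Dalia is Pp.
The cross gives 1/2 Pp : 1/2 pp, so P(offspring is black) = 1/2.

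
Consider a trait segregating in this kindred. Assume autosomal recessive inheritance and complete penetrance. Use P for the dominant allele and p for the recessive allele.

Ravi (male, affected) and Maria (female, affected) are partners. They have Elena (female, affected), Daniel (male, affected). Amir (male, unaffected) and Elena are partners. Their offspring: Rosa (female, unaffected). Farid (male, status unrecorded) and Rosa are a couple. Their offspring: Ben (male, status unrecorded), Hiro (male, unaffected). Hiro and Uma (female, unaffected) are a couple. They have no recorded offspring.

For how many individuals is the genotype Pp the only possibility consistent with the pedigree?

1

Obligate heterozygotes: Rosa is unaffected so carries P and received p from Elena (pp), so Rosa is Pp.
Every other individual is either homozygous by phenotype or has at least one consistent homozygous assignment, so the count is 1.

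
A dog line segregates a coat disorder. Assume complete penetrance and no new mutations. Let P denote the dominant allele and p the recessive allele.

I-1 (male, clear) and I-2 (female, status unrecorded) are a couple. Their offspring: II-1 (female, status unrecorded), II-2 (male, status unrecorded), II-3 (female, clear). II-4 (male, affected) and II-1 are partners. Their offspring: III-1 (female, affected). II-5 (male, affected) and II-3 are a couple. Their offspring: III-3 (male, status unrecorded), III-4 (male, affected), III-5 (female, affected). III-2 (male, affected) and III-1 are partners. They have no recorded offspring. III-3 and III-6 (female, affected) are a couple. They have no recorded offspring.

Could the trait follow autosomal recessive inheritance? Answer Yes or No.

Yes

A consistent assignment under autosomal recessive exists: I-1 PP, I-2 Pp, II-1 Pp, II-2 PP, II-3 Pp, II-4 pp, II-5 pp, III-1 pp, III-2 pp, III-3 Pp, III-4 pp, III-5 pp, III-6 pp.
In this assignment every recorded phenotype matches its genotype and every non-founder's genotype is obtainable from its parents' genotypes, so the pedigree is consistent.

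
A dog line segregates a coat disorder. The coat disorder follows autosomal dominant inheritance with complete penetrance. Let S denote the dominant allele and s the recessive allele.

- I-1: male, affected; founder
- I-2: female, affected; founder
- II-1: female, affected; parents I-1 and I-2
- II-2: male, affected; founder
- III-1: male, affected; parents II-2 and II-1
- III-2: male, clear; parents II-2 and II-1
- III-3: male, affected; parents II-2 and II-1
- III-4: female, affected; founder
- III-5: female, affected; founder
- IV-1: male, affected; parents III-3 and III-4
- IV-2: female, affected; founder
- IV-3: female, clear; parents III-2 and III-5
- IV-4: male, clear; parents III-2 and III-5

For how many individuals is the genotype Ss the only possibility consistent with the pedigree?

Obligate heterozygotes: II-1 is affected so carries S and passed s to III-2 (ss), so II-1 is Ss; II-2 is affected so carries S and passed s to III-2 (ss), so II-2 is Ss; III-5 is affected so carries S and passed s to IV-3 (ss), so III-5 is Ss.
Every other individual is either homozygous by phenotype or has at least one consistent homozygous assignment, so the count is 3.

3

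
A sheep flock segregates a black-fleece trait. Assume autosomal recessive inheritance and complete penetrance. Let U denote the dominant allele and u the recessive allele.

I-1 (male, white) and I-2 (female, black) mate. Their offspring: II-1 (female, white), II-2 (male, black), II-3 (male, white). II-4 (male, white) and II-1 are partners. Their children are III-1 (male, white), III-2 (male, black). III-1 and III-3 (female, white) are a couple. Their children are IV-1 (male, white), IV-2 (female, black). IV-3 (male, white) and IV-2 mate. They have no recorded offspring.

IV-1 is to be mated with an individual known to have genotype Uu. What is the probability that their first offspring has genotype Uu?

1/2

III-1 is white so carries U and passed u to IV-2 (uu), so III-1 is Uu.
III-3 is white so carries U and passed u to IV-2 (uu), so III-3 is Uu.
IV-1 is a white offspring of III-1 (Uu) × III-3 (Uu), whose cross gives 1/4 UU : 1/2 Uu : 1/4 uu; conditioning on being white, IV-1 is UU with probability 1/3, Uu with probability 2/3.
Summing over parental genotype combinations, P(offspring has genotype Uu) = 1/3·1/2 + 2/3·1/2 = 1/2.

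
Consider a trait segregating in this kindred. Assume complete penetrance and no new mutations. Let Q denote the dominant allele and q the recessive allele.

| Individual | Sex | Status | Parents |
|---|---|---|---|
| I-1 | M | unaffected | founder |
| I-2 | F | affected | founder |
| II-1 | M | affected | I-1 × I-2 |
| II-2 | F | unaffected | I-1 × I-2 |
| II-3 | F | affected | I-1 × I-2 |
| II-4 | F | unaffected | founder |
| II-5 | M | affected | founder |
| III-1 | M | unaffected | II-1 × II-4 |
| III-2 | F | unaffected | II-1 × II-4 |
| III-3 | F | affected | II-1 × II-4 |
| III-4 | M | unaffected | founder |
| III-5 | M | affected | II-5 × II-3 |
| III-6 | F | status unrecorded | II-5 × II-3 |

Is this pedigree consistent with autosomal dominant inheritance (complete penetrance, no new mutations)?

A consistent assignment under autosomal dominant exists: I-1 qq, I-2 Qq, II-1 Qq, II-2 qq, II-3 Qq, II-4 qq, II-5 QQ, III-1 qq, III-2 qq, III-3 Qq, III-4 qq, III-5 QQ, III-6 QQ.
In this assignment every recorded phenotype matches its genotype and every non-founder's genotype is obtainable from its parents' genotypes, so the pedigree is consistent.

Yes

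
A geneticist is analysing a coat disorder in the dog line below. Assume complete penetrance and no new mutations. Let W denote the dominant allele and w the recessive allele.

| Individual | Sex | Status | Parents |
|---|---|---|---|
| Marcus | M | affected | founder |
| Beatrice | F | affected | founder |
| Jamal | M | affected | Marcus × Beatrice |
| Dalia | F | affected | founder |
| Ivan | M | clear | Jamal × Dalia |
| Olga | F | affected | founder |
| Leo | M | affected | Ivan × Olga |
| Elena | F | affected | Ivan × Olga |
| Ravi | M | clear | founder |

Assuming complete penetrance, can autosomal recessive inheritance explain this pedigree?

Under autosomal recessive, Ivan (clear, male) cannot arise from Jamal (affected) × Dalia (affected).

No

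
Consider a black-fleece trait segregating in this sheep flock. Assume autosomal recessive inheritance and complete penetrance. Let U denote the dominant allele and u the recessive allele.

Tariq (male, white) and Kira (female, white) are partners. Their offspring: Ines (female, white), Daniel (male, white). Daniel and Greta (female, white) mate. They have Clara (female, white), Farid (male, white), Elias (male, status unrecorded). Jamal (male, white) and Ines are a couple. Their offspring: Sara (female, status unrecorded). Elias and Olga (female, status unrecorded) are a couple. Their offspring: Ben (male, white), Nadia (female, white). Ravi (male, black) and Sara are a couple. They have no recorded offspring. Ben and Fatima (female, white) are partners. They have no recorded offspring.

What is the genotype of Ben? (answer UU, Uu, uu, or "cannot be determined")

Ben's phenotype allows UU or Uu, and no parent or child forces a single allele at both positions; consistent genotype assignments exist with Ben as UU or Uu.

cannot be determined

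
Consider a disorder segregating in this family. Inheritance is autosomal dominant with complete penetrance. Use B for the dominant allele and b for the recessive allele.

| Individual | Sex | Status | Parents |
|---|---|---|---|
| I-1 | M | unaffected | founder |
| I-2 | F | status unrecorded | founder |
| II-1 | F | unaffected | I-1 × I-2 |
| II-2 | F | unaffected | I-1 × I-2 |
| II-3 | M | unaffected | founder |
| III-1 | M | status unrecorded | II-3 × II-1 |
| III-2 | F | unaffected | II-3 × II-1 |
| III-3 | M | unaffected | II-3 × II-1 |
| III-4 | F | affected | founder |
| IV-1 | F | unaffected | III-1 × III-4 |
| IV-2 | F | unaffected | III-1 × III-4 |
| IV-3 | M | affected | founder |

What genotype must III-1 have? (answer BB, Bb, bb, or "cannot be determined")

bb

From phenotype alone, III-1 is BB or Bb or bb.
III-1 received b from II-3 (bb) and received b from II-1 (bb), so III-1 is bb.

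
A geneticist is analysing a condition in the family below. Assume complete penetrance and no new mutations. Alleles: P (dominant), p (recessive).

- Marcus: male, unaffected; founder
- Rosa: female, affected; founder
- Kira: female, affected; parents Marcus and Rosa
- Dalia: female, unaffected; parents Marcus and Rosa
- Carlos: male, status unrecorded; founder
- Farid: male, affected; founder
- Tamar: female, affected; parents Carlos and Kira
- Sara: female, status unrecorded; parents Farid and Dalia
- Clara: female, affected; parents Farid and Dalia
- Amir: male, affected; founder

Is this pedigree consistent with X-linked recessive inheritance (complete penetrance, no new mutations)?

Under X-linked recessive, Kira (affected, female) cannot arise from Marcus (unaffected) × Rosa (affected).

No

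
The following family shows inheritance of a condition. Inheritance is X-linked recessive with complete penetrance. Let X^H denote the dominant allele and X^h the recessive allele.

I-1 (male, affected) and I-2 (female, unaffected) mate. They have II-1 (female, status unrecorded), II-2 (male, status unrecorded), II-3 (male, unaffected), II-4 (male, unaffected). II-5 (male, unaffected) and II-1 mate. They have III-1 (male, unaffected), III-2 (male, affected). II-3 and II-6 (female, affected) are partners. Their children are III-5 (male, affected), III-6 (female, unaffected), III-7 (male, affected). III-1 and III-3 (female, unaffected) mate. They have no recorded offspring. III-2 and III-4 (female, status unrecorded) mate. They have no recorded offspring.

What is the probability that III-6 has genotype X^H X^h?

1

III-6 is unaffected so carries H and received h from II-6 (X^h X^h), so III-6 is X^H X^h, giving P(X^H X^h) = 1.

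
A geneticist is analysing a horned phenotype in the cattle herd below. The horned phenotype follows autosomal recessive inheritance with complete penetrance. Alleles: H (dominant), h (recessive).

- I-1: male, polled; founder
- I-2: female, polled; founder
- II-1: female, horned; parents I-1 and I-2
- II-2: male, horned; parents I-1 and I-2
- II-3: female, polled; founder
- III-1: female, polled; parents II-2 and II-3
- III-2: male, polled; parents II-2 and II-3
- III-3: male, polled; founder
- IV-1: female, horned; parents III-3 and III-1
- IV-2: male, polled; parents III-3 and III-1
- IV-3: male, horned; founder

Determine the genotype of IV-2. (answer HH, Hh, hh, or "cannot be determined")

IV-2's phenotype allows HH or Hh, and no parent or child forces a single allele at both positions; consistent genotype assignments exist with IV-2 as HH or Hh.

cannot be determined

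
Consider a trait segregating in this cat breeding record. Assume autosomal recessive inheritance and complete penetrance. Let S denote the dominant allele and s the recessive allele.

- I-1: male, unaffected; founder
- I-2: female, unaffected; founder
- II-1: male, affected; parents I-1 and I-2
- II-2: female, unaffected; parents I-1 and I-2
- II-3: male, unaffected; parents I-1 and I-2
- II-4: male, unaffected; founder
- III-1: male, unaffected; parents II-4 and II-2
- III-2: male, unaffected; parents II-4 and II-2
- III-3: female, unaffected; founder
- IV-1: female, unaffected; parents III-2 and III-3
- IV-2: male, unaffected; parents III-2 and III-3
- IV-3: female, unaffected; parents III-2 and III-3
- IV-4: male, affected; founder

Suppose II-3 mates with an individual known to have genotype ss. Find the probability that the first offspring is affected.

I-1 is unaffected so carries S and passed s to II-1 (ss), so I-1 is Ss.
I-2 is unaffected so carries S and passed s to II-1 (ss), so I-2 is Ss.
II-3 is an unaffected offspring of I-1 (Ss) × I-2 (Ss), whose cross gives 1/4 SS : 1/2 Ss : 1/4 ss; conditioning on being unaffected, II-3 is SS with probability 1/3, Ss with probability 2/3.
Summing over parental genotype combinations, P(offspring is affected) = 2/3·1/2 = 1/3.

1/3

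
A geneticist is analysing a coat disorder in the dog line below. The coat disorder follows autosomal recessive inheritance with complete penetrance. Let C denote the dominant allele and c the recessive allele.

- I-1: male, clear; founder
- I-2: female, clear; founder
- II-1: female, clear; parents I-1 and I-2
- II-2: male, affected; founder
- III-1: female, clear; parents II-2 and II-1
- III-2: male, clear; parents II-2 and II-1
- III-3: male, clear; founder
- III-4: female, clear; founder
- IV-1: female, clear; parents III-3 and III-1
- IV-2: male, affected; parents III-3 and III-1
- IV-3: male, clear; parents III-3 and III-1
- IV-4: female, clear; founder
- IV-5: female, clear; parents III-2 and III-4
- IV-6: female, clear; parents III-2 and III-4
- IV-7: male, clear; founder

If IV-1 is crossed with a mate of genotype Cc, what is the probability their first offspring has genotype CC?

III-3 is clear so carries C and passed c to IV-2 (cc), so III-3 is Cc.
III-1 is clear so carries C and received c from II-2 (cc), so III-1 is Cc.
IV-1 is a clear offspring of III-3 (Cc) × III-1 (Cc), whose cross gives 1/4 CC : 1/2 Cc : 1/4 cc; conditioning on being clear, IV-1 is CC with probability 1/3, Cc with probability 2/3.
Summing over parental genotype combinations, P(offspring has genotype CC) = 1/3·1/2 + 2/3·1/4 = 1/3.

1/3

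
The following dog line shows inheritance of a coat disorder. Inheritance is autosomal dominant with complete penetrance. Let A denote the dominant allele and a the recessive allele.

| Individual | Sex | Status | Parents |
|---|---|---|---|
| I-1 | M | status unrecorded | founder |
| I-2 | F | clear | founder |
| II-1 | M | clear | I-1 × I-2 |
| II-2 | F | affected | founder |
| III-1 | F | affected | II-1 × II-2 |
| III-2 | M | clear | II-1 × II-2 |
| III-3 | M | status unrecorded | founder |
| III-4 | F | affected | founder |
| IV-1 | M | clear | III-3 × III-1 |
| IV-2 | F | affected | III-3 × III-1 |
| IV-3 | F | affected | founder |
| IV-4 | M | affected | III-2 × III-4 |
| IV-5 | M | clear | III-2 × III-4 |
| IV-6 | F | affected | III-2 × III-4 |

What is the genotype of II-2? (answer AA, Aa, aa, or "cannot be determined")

From phenotype alone, II-2 is AA or Aa.
II-2 is affected so carries A and passed a to III-2 (aa), so II-2 is Aa.

Aa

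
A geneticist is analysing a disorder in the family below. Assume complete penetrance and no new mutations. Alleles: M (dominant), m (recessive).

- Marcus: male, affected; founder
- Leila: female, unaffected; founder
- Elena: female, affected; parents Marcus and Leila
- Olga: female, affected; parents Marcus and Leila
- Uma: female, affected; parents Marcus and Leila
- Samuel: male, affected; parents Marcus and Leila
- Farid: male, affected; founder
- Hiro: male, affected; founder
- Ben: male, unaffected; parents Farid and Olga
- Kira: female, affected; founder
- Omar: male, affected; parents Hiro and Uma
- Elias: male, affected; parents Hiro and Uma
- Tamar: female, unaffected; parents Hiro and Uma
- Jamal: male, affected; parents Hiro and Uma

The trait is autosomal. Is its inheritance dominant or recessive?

Farid and Olga are both affected yet have an unaffected child Ben. Under a recessive model two affected parents are homozygous and every child would be affected, so the trait cannot be recessive.

dominant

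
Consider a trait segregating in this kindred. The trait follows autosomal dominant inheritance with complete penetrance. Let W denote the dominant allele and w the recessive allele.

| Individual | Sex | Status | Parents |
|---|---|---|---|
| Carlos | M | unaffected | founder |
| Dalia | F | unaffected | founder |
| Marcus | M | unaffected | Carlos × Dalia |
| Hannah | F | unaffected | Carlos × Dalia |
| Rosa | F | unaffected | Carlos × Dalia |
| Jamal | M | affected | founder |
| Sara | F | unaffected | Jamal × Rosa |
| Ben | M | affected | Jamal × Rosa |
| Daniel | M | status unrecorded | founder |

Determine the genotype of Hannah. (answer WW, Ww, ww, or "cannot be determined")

Hannah is unaffected, so Hannah is ww.

ww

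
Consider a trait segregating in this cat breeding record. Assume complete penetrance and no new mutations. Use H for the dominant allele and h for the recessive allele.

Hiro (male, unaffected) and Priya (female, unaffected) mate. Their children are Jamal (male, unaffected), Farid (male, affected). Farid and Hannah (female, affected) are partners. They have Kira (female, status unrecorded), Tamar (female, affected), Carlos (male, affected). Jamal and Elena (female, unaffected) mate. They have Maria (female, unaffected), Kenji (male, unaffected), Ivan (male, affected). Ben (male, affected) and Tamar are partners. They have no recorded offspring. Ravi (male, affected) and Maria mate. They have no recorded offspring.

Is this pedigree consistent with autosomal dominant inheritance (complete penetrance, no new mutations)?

Under autosomal dominant, Farid (affected, male) cannot arise from Hiro (unaffected) × Priya (unaffected).

No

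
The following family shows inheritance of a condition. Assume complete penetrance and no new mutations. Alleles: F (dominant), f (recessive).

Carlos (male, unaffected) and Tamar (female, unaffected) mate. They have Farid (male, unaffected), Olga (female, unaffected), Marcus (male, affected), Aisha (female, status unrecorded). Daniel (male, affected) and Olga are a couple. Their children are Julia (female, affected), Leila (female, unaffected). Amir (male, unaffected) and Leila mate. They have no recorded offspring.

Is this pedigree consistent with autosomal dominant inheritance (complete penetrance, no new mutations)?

Under autosomal dominant, Marcus (affected, male) cannot arise from Carlos (unaffected) × Tamar (unaffected).

No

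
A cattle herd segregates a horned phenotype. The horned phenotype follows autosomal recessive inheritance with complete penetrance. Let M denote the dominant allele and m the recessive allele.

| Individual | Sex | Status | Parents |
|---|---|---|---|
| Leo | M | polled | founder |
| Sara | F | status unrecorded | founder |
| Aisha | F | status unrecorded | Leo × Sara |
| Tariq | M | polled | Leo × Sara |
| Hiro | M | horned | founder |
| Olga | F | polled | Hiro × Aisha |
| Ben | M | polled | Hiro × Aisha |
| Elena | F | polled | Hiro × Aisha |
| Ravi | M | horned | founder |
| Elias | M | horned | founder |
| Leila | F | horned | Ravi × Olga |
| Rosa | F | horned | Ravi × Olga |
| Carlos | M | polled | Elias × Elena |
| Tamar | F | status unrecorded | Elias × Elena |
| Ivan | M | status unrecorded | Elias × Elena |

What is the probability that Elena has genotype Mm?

1

Elena is polled so carries M and received m from Hiro (mm), so Elena is Mm, giving P(Mm) = 1.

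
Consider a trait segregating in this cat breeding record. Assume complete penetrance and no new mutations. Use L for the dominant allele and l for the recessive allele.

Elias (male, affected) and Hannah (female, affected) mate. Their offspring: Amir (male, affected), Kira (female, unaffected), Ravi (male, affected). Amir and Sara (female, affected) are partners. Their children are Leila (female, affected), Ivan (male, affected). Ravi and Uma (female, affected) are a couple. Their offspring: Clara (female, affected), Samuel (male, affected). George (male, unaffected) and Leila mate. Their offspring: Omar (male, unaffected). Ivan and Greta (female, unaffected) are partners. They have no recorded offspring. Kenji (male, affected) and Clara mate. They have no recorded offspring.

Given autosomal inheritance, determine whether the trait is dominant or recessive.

dominant

Elias and Hannah are both affected yet have an unaffected child Kira. Under a recessive model two affected parents are homozygous and every child would be affected, so the trait cannot be recessive.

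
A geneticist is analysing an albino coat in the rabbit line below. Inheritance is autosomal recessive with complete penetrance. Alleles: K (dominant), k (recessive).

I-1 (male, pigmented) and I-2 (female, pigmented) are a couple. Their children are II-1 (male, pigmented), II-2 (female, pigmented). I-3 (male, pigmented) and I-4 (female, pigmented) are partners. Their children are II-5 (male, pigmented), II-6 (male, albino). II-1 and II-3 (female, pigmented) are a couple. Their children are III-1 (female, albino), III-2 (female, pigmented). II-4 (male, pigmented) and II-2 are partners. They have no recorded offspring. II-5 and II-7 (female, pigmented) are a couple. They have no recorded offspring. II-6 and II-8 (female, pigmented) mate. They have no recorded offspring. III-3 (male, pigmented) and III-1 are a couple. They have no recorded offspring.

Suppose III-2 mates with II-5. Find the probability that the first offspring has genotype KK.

4/9

II-1 is pigmented so carries K and passed k to III-1 (kk), so II-1 is Kk.
II-3 is pigmented so carries K and passed k to III-1 (kk), so II-3 is Kk.
III-2 is a pigmented offspring of II-1 (Kk) × II-3 (Kk), whose cross gives 1/4 KK : 1/2 Kk : 1/4 kk; conditioning on being pigmented, III-2 is KK with probability 1/3, Kk with probability 2/3.
I-3 is pigmented so carries K and passed k to II-6 (kk), so I-3 is Kk.
I-4 is pigmented so carries K and passed k to II-6 (kk), so I-4 is Kk.
II-5 is a pigmented offspring of I-3 (Kk) × I-4 (Kk), whose cross gives 1/4 KK : 1/2 Kk : 1/4 kk; conditioning on being pigmented, II-5 is KK with probability 1/3, Kk with probability 2/3.
Summing over parental genotype combinations, P(offspring has genotype KK) = 1/9·1 + 2/9·1/2 + 2/9·1/2 + 4/9·1/4 = 4/9.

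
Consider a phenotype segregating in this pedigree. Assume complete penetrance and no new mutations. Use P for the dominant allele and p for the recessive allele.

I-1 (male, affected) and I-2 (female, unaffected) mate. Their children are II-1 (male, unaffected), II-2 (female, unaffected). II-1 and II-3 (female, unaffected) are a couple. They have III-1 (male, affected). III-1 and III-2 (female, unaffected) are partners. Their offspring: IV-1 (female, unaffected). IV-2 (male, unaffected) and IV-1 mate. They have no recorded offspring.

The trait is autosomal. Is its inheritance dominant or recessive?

II-1 and II-3 are both unaffected yet have an affected child III-1. Under dominance, an affected child requires at least one affected parent, so the trait cannot be dominant.

recessive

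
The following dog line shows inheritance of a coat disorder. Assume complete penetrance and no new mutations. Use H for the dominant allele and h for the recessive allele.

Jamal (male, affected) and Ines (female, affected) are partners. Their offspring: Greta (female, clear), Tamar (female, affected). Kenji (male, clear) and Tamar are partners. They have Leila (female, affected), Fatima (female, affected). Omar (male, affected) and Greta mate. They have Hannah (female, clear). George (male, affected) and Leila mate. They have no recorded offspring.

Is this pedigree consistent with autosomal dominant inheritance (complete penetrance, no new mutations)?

Yes

A consistent assignment under autosomal dominant exists: Jamal Hh, Ines Hh, Greta hh, Tamar HH, Kenji hh, Omar Hh, Leila Hh, Fatima Hh, George HH, Hannah hh.
In this assignment every recorded phenotype matches its genotype and every non-founder's genotype is obtainable from its parents' genotypes, so the pedigree is consistent.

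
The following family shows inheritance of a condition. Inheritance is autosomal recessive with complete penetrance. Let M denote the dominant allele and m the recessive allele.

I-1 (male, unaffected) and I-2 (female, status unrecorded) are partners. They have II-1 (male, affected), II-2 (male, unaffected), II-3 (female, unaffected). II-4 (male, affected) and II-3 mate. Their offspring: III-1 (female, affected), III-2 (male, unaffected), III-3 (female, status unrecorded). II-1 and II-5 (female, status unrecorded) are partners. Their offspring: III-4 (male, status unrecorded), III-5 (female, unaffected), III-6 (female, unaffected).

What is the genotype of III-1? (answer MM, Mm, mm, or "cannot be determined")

III-1 is affected, so III-1 is mm.

mm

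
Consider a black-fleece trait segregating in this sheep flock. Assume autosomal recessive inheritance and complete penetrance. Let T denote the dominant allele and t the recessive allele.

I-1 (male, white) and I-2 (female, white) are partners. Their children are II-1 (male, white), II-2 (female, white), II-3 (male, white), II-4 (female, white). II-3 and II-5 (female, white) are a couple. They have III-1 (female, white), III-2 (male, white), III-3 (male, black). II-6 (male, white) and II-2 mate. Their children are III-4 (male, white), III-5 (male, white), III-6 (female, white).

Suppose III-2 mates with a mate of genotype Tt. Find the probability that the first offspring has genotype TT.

II-3 is white so carries T and passed t to III-3 (tt), so II-3 is Tt.
II-5 is white so carries T and passed t to III-3 (tt), so II-5 is Tt.
III-2 is a white offspring of II-3 (Tt) × II-5 (Tt), whose cross gives 1/4 TT : 1/2 Tt : 1/4 tt; conditioning on being white, III-2 is TT with probability 1/3, Tt with probability 2/3.
Summing over parental genotype combinations, P(offspring has genotype TT) = 1/3·1/2 + 2/3·1/4 = 1/3.

1/3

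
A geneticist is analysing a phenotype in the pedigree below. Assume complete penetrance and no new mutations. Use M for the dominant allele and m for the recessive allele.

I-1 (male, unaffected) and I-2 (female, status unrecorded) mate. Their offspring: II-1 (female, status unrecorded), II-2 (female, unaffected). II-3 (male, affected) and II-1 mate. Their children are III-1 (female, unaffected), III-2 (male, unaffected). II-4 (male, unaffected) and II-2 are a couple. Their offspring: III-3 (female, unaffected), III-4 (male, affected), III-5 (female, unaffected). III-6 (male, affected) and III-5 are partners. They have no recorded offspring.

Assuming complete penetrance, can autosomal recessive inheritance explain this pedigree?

Yes

A consistent assignment under autosomal recessive exists: I-1 MM, I-2 Mm, II-1 MM, II-2 Mm, II-3 mm, II-4 Mm, III-1 Mm, III-2 Mm, III-3 MM, III-4 mm, III-5 MM, III-6 mm.
In this assignment every recorded phenotype matches its genotype and every non-founder's genotype is obtainable from its parents' genotypes, so the pedigree is consistent.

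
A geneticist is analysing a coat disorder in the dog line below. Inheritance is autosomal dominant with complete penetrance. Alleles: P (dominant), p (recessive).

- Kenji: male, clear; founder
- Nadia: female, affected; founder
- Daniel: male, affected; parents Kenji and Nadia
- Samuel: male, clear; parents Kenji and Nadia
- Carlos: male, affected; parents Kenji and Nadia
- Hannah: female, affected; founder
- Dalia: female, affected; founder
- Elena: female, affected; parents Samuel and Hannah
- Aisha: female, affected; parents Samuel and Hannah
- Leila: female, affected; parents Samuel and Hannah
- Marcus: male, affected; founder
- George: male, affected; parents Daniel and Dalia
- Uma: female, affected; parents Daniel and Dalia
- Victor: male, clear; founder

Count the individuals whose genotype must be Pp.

Obligate heterozygotes: Nadia is affected so carries P and passed p to Samuel (pp), so Nadia is Pp; Daniel is affected so carries P and received p from Kenji (pp), so Daniel is Pp; Carlos is affected so carries P and received p from Kenji (pp), so Carlos is Pp; Elena is affected so carries P and received p from Samuel (pp), so Elena is Pp; Aisha is affected so carries P and received p from Samuel (pp), so Aisha is Pp; Leila is affected so carries P and received p from Samuel (pp), so Leila is Pp.
Every other individual is either homozygous by phenotype or has at least one consistent homozygous assignment, so the count is 6.

6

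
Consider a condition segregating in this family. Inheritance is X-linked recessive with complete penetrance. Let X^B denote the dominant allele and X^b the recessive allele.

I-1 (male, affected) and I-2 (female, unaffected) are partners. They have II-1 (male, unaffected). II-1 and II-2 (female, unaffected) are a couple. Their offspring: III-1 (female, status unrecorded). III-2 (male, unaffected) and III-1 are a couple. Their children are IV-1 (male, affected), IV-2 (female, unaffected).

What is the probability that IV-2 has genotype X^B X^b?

1/2

III-2 is unaffected, so III-2 is X^B Y.
III-1 received B from II-1 (X^B Y) and passed b to IV-1 (X^b Y), so III-1 is X^B X^b.
Their cross gives offspring ratios 1/2 X^B X^B : 1/2 X^B X^b. Conditioning on IV-2 being unaffected, P(X^B X^b) = 1/2 / 1 = 1/2.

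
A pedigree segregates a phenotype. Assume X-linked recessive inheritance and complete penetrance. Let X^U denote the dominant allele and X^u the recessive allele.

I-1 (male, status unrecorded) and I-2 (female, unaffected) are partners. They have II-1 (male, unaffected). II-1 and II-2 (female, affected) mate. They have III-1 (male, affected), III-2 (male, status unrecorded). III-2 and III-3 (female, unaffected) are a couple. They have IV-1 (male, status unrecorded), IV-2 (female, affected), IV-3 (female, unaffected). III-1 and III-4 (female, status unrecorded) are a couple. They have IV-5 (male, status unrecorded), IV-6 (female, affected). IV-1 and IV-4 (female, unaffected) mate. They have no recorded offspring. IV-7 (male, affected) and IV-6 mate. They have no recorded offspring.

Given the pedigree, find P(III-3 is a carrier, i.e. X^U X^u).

1

III-3 is unaffected so carries U and passed u to IV-2 (X^u X^u), so III-3 is X^U X^u, giving P(X^U X^u) = 1.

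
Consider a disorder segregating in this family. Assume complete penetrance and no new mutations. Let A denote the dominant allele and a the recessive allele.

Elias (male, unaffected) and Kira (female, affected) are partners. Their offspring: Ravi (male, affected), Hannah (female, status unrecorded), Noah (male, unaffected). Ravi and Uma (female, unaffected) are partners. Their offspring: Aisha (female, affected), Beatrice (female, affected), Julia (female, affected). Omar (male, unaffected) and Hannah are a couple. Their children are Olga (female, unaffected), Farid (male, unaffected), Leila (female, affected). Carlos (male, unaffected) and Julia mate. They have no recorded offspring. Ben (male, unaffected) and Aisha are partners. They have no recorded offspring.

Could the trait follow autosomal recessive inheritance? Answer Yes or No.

A consistent assignment under autosomal recessive exists: Elias Aa, Kira aa, Ravi aa, Hannah Aa, Noah Aa, Uma Aa, Omar Aa, Aisha aa, Beatrice aa, Julia aa, Carlos AA, Ben AA, Olga AA, Farid AA, Leila aa.
In this assignment every recorded phenotype matches its genotype and every non-founder's genotype is obtainable from its parents' genotypes, so the pedigree is consistent.

Yes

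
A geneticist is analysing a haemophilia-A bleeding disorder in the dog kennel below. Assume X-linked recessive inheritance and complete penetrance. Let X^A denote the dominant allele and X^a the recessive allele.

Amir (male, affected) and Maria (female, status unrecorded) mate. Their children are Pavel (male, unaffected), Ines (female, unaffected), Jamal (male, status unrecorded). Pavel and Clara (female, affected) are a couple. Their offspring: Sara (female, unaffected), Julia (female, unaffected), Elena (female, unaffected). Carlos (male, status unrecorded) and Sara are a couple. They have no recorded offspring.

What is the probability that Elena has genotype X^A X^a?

1

Elena is unaffected so carries A and received a from Clara (X^a X^a), so Elena is X^A X^a, giving P(X^A X^a) = 1.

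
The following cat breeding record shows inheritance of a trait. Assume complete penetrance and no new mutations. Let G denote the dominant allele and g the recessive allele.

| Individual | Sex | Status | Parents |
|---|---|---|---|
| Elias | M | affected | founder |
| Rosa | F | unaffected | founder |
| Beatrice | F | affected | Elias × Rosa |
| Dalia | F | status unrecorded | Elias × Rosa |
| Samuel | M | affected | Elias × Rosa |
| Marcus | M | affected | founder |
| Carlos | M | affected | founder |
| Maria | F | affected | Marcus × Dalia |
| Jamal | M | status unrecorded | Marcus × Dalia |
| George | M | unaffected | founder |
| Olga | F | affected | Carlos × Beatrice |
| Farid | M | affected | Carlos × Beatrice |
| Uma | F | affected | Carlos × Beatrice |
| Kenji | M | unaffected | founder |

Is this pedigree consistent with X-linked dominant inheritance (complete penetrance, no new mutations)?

Under X-linked dominant, Samuel (affected, male) cannot arise from Elias (affected) × Rosa (unaffected).

No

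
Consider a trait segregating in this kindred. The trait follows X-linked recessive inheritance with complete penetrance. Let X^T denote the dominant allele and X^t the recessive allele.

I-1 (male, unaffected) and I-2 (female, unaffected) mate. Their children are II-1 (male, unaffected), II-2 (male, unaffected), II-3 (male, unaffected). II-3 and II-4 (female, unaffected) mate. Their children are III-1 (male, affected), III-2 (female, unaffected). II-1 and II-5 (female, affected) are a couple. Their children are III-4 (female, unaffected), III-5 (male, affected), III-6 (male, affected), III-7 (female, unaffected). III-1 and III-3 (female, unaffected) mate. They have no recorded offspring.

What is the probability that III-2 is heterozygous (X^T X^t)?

II-3 is unaffected, so II-3 is X^T Y.
II-4 is unaffected so carries T and passed t to III-1 (X^t Y), so II-4 is X^T X^t.
Their cross gives offspring ratios 1/2 X^T X^T : 1/2 X^T X^t. Conditioning on III-2 being unaffected, P(X^T X^t) = 1/2 / 1 = 1/2.

1/2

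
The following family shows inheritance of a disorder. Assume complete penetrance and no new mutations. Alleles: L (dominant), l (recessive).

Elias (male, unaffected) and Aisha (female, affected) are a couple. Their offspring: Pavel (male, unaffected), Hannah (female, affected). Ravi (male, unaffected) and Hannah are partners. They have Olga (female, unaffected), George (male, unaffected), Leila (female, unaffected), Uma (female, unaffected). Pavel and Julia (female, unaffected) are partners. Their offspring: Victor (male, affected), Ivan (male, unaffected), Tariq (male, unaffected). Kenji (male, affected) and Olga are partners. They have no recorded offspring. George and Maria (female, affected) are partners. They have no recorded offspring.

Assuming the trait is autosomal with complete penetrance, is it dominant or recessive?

Pavel and Julia are both unaffected yet have an affected child Victor. Under dominance, an affected child requires at least one affected parent, so the trait cannot be dominant.

recessive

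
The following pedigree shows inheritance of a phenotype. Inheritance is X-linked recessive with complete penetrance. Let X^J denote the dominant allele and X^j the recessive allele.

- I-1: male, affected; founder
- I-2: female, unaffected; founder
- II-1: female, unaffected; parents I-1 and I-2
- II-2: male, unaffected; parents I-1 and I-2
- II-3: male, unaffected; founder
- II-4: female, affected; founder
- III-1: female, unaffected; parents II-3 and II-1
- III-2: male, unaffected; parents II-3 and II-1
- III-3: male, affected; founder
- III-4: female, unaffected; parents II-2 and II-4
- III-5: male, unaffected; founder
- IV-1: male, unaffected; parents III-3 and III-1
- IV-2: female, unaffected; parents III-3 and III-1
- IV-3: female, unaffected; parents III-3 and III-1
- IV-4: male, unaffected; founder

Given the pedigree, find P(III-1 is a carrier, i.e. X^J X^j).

1/9

II-3 is unaffected, so II-3 is X^J Y.
II-1 is unaffected so carries J and received j from I-1 (X^j Y), so II-1 is X^J X^j.
Their cross gives offspring ratios 1/2 X^J X^J : 1/2 X^J X^j. Conditioning on III-1 being unaffected, P(X^J X^j) = 1/2 / 1 = 1/2 before taking III-1's own offspring into account.
III-3 is affected, so III-3 is X^j Y.
Now use III-1's offspring. Probability of each recorded status — unaffected son IV-1: 1/2 if III-1 is X^J X^j, 1 if X^J X^J; unaffected daughter IV-2: 1/2 if III-1 is X^J X^j, 1 if X^J X^J; unaffected daughter IV-3: 1/2 if III-1 is X^J X^j, 1 if X^J X^J.
Bayes: P(X^J X^j) = 1/2·1/8 / (1/2·1/8 + 1/2·1) = 1/9.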